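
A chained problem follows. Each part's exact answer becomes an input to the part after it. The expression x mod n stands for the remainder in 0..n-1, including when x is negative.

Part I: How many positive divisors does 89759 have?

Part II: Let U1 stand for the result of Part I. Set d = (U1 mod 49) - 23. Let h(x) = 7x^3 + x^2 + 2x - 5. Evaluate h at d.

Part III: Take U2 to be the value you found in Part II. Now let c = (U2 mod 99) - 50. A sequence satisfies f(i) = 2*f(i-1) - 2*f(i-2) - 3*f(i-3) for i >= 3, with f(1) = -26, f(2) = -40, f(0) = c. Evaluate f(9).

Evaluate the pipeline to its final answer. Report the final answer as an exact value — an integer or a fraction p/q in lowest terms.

Part I: 89759 is prime, so its only divisors are 1 and 89759; count = 2; answer 2
Part II: U1 = 2; d = -21; 7*(-21)^3 + 1*(-21)^2 + 2*(-21)^1 - 5 = (-64827) + (441) + (-42) + (-5) = -64433; answer -64433
Part III: U2 = -64433; c = -34; f(3) = 2*(-40) - 2*(-26) - 3*(-34) = 74; iterating: f(3)=74, f(4)=306, f(5)=584, f(6)=334, f(7)=-1418, f(8)=-5256, f(9)=-8678; answer -8678

-8678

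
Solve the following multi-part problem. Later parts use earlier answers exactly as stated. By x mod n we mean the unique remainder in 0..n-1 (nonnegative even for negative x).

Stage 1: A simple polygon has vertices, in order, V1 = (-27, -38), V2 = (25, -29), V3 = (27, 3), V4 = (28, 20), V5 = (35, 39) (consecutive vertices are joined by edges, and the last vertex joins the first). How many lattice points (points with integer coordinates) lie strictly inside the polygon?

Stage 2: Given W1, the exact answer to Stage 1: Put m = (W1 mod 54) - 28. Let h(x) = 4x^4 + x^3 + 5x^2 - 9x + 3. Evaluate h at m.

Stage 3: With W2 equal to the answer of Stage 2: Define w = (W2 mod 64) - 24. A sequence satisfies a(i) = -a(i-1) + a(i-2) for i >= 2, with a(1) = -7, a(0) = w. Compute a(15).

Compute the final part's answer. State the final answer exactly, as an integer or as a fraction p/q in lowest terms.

3270

Stage 1: cross terms: (-27*-29 - 25*-38)=1733, (25*3 - 27*-29)=858, (27*20 - 28*3)=456, (28*39 - 35*20)=392, (35*-38 - -27*39)=-277; twice the area = |3162| = 3162; area = 1581; boundary points = 1 + 2 + 1 + 1 + 1 = 6; strictly interior points = area - boundary/2 + 1 = 1579; answer 1579
Stage 2: W1 = 1579; m = -15; 4*(-15)^4 + 1*(-15)^3 + 5*(-15)^2 - 9*(-15)^1 + 3 = (202500) + (-3375) + (1125) + (135) + (3) = 200388; answer 200388
Stage 3: W2 = 200388; w = -20; a(2) = -1*(-7) + 1*(-20) = -13; iterating: a(2)=-13, a(3)=6, a(4)=-19, a(5)=25, a(6)=-44, a(7)=69, a(8)=-113, a(9)=182, a(10)=-295, a(11)=477, a(12)=-772, a(13)=1249, a(14)=-2021, a(15)=3270; answer 3270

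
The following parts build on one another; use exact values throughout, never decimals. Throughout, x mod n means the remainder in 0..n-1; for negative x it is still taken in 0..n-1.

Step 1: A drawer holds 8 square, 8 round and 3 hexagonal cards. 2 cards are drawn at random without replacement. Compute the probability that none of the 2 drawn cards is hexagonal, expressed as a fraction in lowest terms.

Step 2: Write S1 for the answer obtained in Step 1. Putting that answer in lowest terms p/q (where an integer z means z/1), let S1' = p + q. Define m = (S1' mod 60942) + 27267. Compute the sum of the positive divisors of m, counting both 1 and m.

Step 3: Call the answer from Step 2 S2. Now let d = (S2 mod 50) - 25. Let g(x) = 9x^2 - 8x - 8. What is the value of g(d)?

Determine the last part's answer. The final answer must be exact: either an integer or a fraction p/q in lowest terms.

3089

Step 1: total draws C(19,2) = 171; favorable C(16,2) = 120; P = 40/57; answer 40/57
Step 2: S1 = 40/57; threaded value p + q = 97; m = 27364; 27364 = 2^2 * 6841; sigma = (1 + 2 + 4) * (1 + 6841) = 7 * 6842 = 47894; answer 47894
Step 3: S2 = 47894; d = 19; 9*(19)^2 - 8*(19)^1 - 8 = (3249) + (-152) + (-8) = 3089; answer 3089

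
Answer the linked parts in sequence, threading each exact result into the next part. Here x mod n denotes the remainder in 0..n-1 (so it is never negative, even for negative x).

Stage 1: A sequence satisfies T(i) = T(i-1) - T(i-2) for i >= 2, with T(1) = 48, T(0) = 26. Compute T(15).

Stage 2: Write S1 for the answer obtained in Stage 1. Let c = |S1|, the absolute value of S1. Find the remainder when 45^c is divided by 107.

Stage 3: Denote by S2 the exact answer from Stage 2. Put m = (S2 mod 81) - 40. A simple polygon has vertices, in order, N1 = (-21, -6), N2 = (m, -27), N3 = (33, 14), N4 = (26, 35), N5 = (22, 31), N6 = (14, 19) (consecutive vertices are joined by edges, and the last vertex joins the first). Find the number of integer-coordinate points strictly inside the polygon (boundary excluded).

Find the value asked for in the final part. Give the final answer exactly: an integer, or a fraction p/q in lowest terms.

1209

Stage 1: T(2) = 1*(48) - 1*(26) = 22; iterating: T(2)=22, T(3)=-26, T(4)=-48, T(5)=-22, T(6)=26, T(7)=48, T(8)=22, T(9)=-26, T(10)=-48, T(11)=-22, T(12)=26, T(13)=48, T(14)=22, T(15)=-26; answer -26
Stage 2: S1 = -26; c = 26; squarings mod 107: 45^1=45, 45^2=99, 45^4=64, 45^8=30, 45^16=44; 45^26 = 45^2 * 45^8 * 45^16 = 33 (mod 107); answer 33
Stage 3: S2 = 33; m = -7; cross terms: (-21*-27 - -7*-6)=525, (-7*14 - 33*-27)=793, (33*35 - 26*14)=791, (26*31 - 22*35)=36, (22*19 - 14*31)=-16, (14*-6 - -21*19)=315; twice the area = |2444| = 2444; area = 1222; boundary points = 7 + 1 + 7 + 4 + 4 + 5 = 28; strictly interior points = area - boundary/2 + 1 = 1209; answer 1209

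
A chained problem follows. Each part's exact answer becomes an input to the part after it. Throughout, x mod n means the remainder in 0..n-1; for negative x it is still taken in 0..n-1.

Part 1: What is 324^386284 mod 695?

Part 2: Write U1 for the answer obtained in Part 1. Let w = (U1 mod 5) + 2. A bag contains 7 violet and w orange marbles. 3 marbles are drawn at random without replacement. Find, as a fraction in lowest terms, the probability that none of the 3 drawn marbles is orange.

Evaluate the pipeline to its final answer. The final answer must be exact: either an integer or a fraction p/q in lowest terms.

Part 1: squarings mod 695: 324^1=324, 324^2=31, 324^4=266, 324^8=561, 324^16=581, 324^32=486, 324^64=591, 324^128=391, 324^256=676, 324^512=361, 324^1024=356, 324^2048=246, 324^4096=51, 324^8192=516, 324^16384=71, 324^32768=176, 324^65536=396, 324^131072=441, 324^262144=576; 324^386284 = 324^4 * 324^8 * 324^32 * 324^64 * 324^128 * 324^1024 * 324^8192 * 324^16384 * 324^32768 * 324^65536 * 324^262144 = 291 (mod 695); answer 291
Part 2: U1 = 291; w = 3; total draws C(10,3) = 120; favorable C(7,3) = 35; P = 7/24; answer 7/24

7/24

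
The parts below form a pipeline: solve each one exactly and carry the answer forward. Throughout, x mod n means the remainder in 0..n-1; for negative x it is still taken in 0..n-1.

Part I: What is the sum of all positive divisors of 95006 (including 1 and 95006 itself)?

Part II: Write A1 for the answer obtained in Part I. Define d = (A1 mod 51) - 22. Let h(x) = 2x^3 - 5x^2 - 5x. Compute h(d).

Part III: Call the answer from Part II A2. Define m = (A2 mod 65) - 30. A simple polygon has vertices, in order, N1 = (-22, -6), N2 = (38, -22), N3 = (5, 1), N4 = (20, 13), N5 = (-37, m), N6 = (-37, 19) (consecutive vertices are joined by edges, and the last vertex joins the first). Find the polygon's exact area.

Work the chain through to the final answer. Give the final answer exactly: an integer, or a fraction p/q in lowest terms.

2691/2

Part I: 95006 = 2 * 67 * 709; sigma = (1 + 2) * (1 + 67) * (1 + 709) = 3 * 68 * 710 = 144840; answer 144840
Part II: A1 = 144840; d = -22; 2*(-22)^3 - 5*(-22)^2 - 5*(-22)^1 = (-21296) + (-2420) + (110) = -23606; answer -23606
Part III: A2 = -23606; m = 24; cross terms: (-22*-22 - 38*-6)=712, (38*1 - 5*-22)=148, (5*13 - 20*1)=45, (20*24 - -37*13)=961, (-37*19 - -37*24)=185, (-37*-6 - -22*19)=640; twice the area = |2691| = 2691; area = 2691/2; answer 2691/2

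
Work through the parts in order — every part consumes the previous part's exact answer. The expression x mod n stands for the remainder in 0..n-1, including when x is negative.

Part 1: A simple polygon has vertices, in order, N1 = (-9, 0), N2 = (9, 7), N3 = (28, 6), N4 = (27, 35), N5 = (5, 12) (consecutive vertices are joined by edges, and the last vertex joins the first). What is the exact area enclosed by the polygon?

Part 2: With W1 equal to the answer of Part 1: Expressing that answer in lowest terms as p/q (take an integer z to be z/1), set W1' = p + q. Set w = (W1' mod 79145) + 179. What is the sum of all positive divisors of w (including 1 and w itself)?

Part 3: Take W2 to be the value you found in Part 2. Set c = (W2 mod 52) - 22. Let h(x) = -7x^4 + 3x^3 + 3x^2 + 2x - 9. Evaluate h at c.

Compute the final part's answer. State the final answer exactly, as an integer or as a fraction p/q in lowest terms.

Part 1: cross terms: (-9*7 - 9*0)=-63, (9*6 - 28*7)=-142, (28*35 - 27*6)=818, (27*12 - 5*35)=149, (5*0 - -9*12)=108; twice the area = |870| = 870; area = 435; answer 435
Part 2: W1 = 435; threaded value p + q = 436; w = 615; 615 = 3 * 5 * 41; sigma = (1 + 3) * (1 + 5) * (1 + 41) = 4 * 6 * 42 = 1008; answer 1008
Part 3: W2 = 1008; c = -2; -7*(-2)^4 + 3*(-2)^3 + 3*(-2)^2 + 2*(-2)^1 - 9 = (-112) + (-24) + (12) + (-4) + (-9) = -137; answer -137

-137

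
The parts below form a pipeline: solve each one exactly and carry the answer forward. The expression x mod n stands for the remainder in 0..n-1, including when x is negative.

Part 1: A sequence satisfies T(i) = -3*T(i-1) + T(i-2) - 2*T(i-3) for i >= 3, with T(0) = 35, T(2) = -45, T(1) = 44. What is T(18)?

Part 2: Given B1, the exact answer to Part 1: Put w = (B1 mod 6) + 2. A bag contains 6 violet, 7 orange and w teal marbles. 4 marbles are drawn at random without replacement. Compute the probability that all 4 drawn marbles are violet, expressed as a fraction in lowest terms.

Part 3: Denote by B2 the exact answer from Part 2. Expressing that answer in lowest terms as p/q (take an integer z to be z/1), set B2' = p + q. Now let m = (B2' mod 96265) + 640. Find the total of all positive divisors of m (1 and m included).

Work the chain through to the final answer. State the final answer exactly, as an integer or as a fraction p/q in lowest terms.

Part 1: T(3) = -3*(-45) + 1*(44) - 2*(35) = 109; iterating: T(3)=109, T(4)=-460, T(5)=1579, T(6)=-5415, T(7)=18744, T(8)=-64805, T(9)=223989, T(10)=-774260, T(11)=2676379, T(12)=-9251375, T(13)=31979024, T(14)=-110541205, T(15)=382105389, T(16)=-1320815420, T(17)=4565634059, T(18)=-15781928375; answer -15781928375
Part 2: B1 = -15781928375; w = 3; total draws C(16,4) = 1820; favorable C(6,4) = 15; P = 3/364; answer 3/364
Part 3: B2 = 3/364; threaded value p + q = 367; m = 1007; 1007 = 19 * 53; sigma = (1 + 19) * (1 + 53) = 20 * 54 = 1080; answer 1080

1080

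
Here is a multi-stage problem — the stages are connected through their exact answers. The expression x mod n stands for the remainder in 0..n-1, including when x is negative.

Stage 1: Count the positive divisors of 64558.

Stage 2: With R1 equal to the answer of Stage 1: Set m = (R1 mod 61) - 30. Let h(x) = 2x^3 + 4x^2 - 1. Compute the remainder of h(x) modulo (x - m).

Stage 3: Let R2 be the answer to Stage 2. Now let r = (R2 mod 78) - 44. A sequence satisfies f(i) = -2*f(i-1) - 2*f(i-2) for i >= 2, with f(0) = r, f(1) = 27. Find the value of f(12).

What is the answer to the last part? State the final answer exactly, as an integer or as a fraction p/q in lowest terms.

Stage 1: 64558 = 2 * 13^2 * 191; number of divisors = (1+1) * (2+1) * (1+1) = 12; answer 12
Stage 2: R1 = 12; m = -18; remainder = value at the root: 2*(-18)^3 + 4*(-18)^2 - 1 = (-11664) + (1296) + (-1) = -10369; answer -10369
Stage 3: R2 = -10369; r = -39; f(2) = -2*(27) - 2*(-39) = 24; iterating: f(2)=24, f(3)=-102, f(4)=156, f(5)=-108, f(6)=-96, f(7)=408, f(8)=-624, f(9)=432, f(10)=384, f(11)=-1632, f(12)=2496; answer 2496

2496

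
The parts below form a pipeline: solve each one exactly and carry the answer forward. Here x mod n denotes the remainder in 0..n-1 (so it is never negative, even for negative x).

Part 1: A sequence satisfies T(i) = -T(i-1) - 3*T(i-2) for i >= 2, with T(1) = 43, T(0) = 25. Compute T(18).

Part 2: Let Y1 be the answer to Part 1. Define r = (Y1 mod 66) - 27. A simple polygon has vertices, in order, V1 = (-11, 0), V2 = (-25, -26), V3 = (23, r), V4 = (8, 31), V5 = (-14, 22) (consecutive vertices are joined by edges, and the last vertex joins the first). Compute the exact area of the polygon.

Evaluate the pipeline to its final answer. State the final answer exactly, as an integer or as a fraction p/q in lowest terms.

Part 1: T(2) = -1*(43) - 3*(25) = -118; iterating: T(2)=-118, T(3)=-11, T(4)=365, T(5)=-332, T(6)=-763, T(7)=1759, T(8)=530, T(9)=-5807, T(10)=4217, T(11)=13204, T(12)=-25855, T(13)=-13757, T(14)=91322, T(15)=-50051, T(16)=-223915, T(17)=374068, T(18)=297677; answer 297677
Part 2: Y1 = 297677; r = -10; cross terms: (-11*-26 - -25*0)=286, (-25*-10 - 23*-26)=848, (23*31 - 8*-10)=793, (8*22 - -14*31)=610, (-14*0 - -11*22)=242; twice the area = |2779| = 2779; area = 2779/2; answer 2779/2

2779/2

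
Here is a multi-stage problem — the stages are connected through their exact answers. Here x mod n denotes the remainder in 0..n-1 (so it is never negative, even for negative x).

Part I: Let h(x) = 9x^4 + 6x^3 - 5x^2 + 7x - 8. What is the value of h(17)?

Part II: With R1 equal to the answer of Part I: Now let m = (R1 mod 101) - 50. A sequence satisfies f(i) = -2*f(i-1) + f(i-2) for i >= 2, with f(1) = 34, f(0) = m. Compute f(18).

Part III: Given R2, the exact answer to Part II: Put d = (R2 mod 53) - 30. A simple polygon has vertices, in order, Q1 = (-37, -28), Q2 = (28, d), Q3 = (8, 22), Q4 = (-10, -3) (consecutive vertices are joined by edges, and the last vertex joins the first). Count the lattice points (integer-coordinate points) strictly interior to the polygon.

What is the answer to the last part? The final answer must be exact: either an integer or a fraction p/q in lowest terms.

Part I: 9*(17)^4 + 6*(17)^3 - 5*(17)^2 + 7*(17)^1 - 8 = (751689) + (29478) + (-1445) + (119) + (-8) = 779833; answer 779833
Part II: R1 = 779833; m = -38; f(2) = -2*(34) + 1*(-38) = -106; iterating: f(2)=-106, f(3)=246, f(4)=-598, f(5)=1442, f(6)=-3482, f(7)=8406, f(8)=-20294, f(9)=48994, f(10)=-118282, f(11)=285558, f(12)=-689398, f(13)=1664354, f(14)=-4018106, f(15)=9700566, f(16)=-23419238, f(17)=56539042, f(18)=-136497322; answer -136497322
Part III: R2 = -136497322; d = 14; cross terms: (-37*14 - 28*-28)=266, (28*22 - 8*14)=504, (8*-3 - -10*22)=196, (-10*-28 - -37*-3)=169; twice the area = |1135| = 1135; area = 1135/2; boundary points = 1 + 4 + 1 + 1 = 7; strictly interior points = area - boundary/2 + 1 = 565; answer 565

565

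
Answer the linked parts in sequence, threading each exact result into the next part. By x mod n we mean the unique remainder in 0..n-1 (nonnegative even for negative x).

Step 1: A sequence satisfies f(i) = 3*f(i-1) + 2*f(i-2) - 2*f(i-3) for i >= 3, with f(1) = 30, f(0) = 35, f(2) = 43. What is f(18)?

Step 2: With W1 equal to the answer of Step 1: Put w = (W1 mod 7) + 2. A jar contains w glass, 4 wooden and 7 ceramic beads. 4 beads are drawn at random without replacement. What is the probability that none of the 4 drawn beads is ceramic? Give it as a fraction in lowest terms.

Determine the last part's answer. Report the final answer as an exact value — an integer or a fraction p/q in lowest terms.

Step 1: f(3) = 3*(43) + 2*(30) - 2*(35) = 119; iterating: f(3)=119, f(4)=383, f(5)=1301, f(6)=4431, f(7)=15129, f(8)=51647, f(9)=176337, f(10)=602047, f(11)=2055521, f(12)=7017983, f(13)=23960897, f(14)=81807615, f(15)=279308673, f(16)=953619455, f(17)=3255860481, f(18)=11116203007; answer 11116203007
Step 2: W1 = 11116203007; w = 2; total draws C(13,4) = 715; favorable C(6,4) = 15; P = 3/143; answer 3/143

3/143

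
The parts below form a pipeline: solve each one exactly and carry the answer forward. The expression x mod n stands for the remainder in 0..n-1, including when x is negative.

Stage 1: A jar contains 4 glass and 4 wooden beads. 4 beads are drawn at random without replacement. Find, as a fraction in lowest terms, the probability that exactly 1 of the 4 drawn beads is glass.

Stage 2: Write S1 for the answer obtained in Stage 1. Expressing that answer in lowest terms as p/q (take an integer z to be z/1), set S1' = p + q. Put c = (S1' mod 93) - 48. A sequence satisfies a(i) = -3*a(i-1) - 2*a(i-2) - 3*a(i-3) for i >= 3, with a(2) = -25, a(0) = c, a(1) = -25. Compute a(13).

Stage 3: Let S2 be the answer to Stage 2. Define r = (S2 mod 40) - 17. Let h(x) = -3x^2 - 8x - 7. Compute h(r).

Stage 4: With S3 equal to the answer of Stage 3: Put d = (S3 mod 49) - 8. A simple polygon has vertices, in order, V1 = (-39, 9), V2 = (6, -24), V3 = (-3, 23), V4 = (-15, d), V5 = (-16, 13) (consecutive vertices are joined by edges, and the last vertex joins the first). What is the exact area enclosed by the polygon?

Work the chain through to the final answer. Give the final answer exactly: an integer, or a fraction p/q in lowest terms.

Stage 1: total draws C(8,4) = 70; favorable C(4,1)*C(4,3) = 16; P = 8/35; answer 8/35
Stage 2: S1 = 8/35; threaded value p + q = 43; c = -5; a(3) = -3*(-25) - 2*(-25) - 3*(-5) = 140; iterating: a(3)=140, a(4)=-295, a(5)=680, a(6)=-1870, a(7)=5135, a(8)=-13705, a(9)=36455, a(10)=-97360, a(11)=260285, a(12)=-695500, a(13)=1858010; answer 1858010
Stage 3: S2 = 1858010; r = -7; -3*(-7)^2 - 8*(-7)^1 - 7 = (-147) + (56) + (-7) = -98; answer -98
Stage 4: S3 = -98; d = -8; cross terms: (-39*-24 - 6*9)=882, (6*23 - -3*-24)=66, (-3*-8 - -15*23)=369, (-15*13 - -16*-8)=-323, (-16*9 - -39*13)=363; twice the area = |1357| = 1357; area = 1357/2; answer 1357/2

1357/2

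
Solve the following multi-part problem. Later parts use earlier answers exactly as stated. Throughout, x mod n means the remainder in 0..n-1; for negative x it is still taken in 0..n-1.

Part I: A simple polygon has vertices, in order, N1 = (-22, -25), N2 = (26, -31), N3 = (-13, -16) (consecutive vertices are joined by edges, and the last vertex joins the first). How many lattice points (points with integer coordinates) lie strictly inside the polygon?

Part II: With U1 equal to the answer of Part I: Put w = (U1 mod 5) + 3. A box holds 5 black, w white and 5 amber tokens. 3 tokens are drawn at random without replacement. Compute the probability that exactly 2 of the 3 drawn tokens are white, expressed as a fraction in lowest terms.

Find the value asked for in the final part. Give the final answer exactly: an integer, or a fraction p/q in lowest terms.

Part I: cross terms: (-22*-31 - 26*-25)=1332, (26*-16 - -13*-31)=-819, (-13*-25 - -22*-16)=-27; twice the area = |486| = 486; area = 243; boundary points = 6 + 3 + 9 = 18; strictly interior points = area - boundary/2 + 1 = 235; answer 235
Part II: U1 = 235; w = 3; total draws C(13,3) = 286; favorable C(3,2)*C(10,1) = 30; P = 15/143; answer 15/143

15/143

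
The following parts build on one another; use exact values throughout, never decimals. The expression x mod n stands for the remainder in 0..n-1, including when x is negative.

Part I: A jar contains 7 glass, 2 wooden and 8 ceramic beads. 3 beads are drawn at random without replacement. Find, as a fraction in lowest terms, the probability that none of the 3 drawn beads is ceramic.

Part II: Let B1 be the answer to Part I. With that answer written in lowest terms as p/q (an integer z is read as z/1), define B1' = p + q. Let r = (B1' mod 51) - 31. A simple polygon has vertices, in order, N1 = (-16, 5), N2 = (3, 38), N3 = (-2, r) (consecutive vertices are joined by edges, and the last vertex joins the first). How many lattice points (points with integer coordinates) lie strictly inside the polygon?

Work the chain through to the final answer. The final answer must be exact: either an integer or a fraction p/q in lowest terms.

Part I: total draws C(17,3) = 680; favorable C(9,3) = 84; P = 21/170; answer 21/170
Part II: B1 = 21/170; threaded value p + q = 191; r = 7; cross terms: (-16*38 - 3*5)=-623, (3*7 - -2*38)=97, (-2*5 - -16*7)=102; twice the area = |-424| = 424; area = 212; boundary points = 1 + 1 + 2 = 4; strictly interior points = area - boundary/2 + 1 = 211; answer 211

211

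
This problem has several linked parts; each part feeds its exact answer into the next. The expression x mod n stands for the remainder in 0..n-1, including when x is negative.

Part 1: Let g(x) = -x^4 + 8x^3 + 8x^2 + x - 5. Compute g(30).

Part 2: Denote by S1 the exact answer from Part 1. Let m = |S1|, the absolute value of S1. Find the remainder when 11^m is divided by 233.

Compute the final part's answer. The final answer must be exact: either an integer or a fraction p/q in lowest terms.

94

Part 1: -1*(30)^4 + 8*(30)^3 + 8*(30)^2 + 1*(30)^1 - 5 = (-810000) + (216000) + (7200) + (30) + (-5) = -586775; answer -586775
Part 2: S1 = -586775; m = 586775; squarings mod 233: 11^1=11, 11^2=121, 11^4=195, 11^8=46, 11^16=19, 11^32=128, 11^64=74, 11^128=117, 11^256=175, 11^512=102, 11^1024=152, 11^2048=37, 11^4096=204, 11^8192=142, 11^16384=126, 11^32768=32, 11^65536=92, 11^131072=76, 11^262144=184, 11^524288=71; 11^586775 = 11^1 * 11^2 * 11^4 * 11^16 * 11^1024 * 11^4096 * 11^8192 * 11^16384 * 11^32768 * 11^524288 = 94 (mod 233); answer 94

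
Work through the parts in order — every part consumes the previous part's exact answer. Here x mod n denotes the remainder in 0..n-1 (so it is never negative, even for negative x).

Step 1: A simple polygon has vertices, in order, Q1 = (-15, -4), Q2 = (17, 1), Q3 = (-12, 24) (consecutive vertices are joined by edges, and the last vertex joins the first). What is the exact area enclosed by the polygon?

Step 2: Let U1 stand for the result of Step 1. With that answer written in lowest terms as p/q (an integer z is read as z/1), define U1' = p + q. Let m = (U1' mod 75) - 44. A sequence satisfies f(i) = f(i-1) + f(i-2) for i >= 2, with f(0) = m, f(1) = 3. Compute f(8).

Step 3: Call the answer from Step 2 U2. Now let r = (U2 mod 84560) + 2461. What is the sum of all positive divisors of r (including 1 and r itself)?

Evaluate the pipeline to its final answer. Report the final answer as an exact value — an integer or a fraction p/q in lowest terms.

6048

Step 1: cross terms: (-15*1 - 17*-4)=53, (17*24 - -12*1)=420, (-12*-4 - -15*24)=408; twice the area = |881| = 881; area = 881/2; answer 881/2
Step 2: U1 = 881/2; threaded value p + q = 883; m = 14; f(2) = 1*(3) + 1*(14) = 17; iterating: f(2)=17, f(3)=20, f(4)=37, f(5)=57, f(6)=94, f(7)=151, f(8)=245; answer 245
Step 3: U2 = 245; r = 2706; 2706 = 2 * 3 * 11 * 41; sigma = (1 + 2) * (1 + 3) * (1 + 11) * (1 + 41) = 3 * 4 * 12 * 42 = 6048; answer 6048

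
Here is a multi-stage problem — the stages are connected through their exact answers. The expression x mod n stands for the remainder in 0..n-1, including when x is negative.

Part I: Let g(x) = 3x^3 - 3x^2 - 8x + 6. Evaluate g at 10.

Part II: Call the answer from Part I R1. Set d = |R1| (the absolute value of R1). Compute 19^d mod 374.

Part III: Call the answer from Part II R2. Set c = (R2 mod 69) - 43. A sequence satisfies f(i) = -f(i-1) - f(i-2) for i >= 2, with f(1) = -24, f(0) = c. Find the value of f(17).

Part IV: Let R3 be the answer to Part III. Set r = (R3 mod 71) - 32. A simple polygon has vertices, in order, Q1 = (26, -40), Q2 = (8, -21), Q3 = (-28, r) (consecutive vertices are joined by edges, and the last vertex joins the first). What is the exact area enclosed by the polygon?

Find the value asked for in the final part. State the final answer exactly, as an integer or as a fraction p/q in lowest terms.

9

Part I: 3*(10)^3 - 3*(10)^2 - 8*(10)^1 + 6 = (3000) + (-300) + (-80) + (6) = 2626; answer 2626
Part II: R1 = 2626; d = 2626; squarings mod 374: 19^1=19, 19^2=361, 19^4=169, 19^8=137, 19^16=69, 19^32=273, 19^64=103, 19^128=137, 19^256=69, 19^512=273, 19^1024=103, 19^2048=137; 19^2626 = 19^2 * 19^64 * 19^512 * 19^2048 = 157 (mod 374); answer 157
Part III: R2 = 157; c = -24; f(2) = -1*(-24) - 1*(-24) = 48; iterating: f(2)=48, f(3)=-24, f(4)=-24, f(5)=48, f(6)=-24, f(7)=-24, f(8)=48, f(9)=-24, f(10)=-24, f(11)=48, f(12)=-24, f(13)=-24, f(14)=48, f(15)=-24, f(16)=-24, f(17)=48; answer 48
Part IV: R3 = 48; r = 16; cross terms: (26*-21 - 8*-40)=-226, (8*16 - -28*-21)=-460, (-28*-40 - 26*16)=704; twice the area = |18| = 18; area = 9; answer 9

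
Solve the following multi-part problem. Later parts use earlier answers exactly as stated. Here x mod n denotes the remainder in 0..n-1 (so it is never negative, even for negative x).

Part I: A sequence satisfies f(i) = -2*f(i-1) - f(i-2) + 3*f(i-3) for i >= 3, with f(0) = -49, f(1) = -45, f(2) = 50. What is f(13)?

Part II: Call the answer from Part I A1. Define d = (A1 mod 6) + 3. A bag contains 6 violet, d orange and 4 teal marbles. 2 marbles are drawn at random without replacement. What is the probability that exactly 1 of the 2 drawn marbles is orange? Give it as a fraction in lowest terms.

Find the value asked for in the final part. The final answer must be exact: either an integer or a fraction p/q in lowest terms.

Part I: f(3) = -2*(50) - 1*(-45) + 3*(-49) = -202; iterating: f(3)=-202, f(4)=219, f(5)=-86, f(6)=-653, f(7)=2049, f(8)=-3703, f(9)=3398, f(10)=3054, f(11)=-20615, f(12)=48370, f(13)=-66963; answer -66963
Part II: A1 = -66963; d = 6; total draws C(16,2) = 120; favorable C(6,1)*C(10,1) = 60; P = 1/2; answer 1/2

1/2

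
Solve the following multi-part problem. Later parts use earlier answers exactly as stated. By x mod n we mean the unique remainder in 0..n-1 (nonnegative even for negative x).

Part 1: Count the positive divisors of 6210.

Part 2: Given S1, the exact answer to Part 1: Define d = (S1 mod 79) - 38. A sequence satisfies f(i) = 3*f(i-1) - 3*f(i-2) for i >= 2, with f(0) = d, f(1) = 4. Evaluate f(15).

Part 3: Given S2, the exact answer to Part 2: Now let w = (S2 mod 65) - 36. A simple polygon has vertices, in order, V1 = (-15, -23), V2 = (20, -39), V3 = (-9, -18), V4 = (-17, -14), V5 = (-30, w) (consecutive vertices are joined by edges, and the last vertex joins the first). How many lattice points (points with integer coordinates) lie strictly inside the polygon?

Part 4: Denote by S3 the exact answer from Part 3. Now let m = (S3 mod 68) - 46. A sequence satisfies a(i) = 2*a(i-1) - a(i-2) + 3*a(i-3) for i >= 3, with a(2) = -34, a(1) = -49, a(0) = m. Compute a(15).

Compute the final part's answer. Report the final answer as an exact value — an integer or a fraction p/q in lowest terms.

Part 1: 6210 = 2 * 3^3 * 5 * 23; number of divisors = (1+1) * (3+1) * (1+1) * (1+1) = 32; answer 32
Part 2: S1 = 32; d = -6; f(2) = 3*(4) - 3*(-6) = 30; iterating: f(2)=30, f(3)=78, f(4)=144, f(5)=198, f(6)=162, f(7)=-108, f(8)=-810, f(9)=-2106, f(10)=-3888, f(11)=-5346, f(12)=-4374, f(13)=2916, f(14)=21870, f(15)=56862; answer 56862
Part 3: S2 = 56862; w = 16; cross terms: (-15*-39 - 20*-23)=1045, (20*-18 - -9*-39)=-711, (-9*-14 - -17*-18)=-180, (-17*16 - -30*-14)=-692, (-30*-23 - -15*16)=930; twice the area = |392| = 392; area = 196; boundary points = 1 + 1 + 4 + 1 + 3 = 10; strictly interior points = area - boundary/2 + 1 = 192; answer 192
Part 4: S3 = 192; m = 10; a(3) = 2*(-34) - 1*(-49) + 3*(10) = 11; iterating: a(3)=11, a(4)=-91, a(5)=-295, a(6)=-466, a(7)=-910, a(8)=-2239, a(9)=-4966, a(10)=-10423, a(11)=-22597, a(12)=-49669, a(13)=-108010, a(14)=-234142, a(15)=-509281; answer -509281

-509281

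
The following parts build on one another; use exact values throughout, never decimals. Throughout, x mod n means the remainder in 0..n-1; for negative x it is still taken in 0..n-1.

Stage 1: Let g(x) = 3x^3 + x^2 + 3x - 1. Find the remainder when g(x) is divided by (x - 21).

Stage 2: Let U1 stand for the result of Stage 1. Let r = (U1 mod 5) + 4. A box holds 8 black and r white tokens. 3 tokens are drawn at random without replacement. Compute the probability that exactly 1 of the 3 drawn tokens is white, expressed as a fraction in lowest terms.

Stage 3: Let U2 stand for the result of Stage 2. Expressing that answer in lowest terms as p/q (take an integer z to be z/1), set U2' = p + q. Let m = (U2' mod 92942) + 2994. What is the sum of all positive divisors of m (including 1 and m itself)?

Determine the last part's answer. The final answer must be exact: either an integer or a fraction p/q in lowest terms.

Stage 1: remainder = value at the root: 3*(21)^3 + 1*(21)^2 + 3*(21)^1 - 1 = (27783) + (441) + (63) + (-1) = 28286; answer 28286
Stage 2: U1 = 28286; r = 5; total draws C(13,3) = 286; favorable C(5,1)*C(8,2) = 140; P = 70/143; answer 70/143
Stage 3: U2 = 70/143; threaded value p + q = 213; m = 3207; 3207 = 3 * 1069; sigma = (1 + 3) * (1 + 1069) = 4 * 1070 = 4280; answer 4280

4280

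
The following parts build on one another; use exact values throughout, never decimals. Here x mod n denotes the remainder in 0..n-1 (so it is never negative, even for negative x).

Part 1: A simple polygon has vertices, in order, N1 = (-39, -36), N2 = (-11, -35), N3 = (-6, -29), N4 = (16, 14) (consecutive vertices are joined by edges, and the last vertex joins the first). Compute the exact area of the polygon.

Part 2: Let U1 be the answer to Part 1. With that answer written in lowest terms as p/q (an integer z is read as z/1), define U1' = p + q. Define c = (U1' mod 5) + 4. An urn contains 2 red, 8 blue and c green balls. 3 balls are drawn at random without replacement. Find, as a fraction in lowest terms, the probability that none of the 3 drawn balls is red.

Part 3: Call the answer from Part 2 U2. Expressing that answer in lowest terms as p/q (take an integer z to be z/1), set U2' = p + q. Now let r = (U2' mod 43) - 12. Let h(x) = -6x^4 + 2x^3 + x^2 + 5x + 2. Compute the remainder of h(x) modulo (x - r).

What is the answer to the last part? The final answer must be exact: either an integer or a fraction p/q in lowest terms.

Part 1: cross terms: (-39*-35 - -11*-36)=969, (-11*-29 - -6*-35)=109, (-6*14 - 16*-29)=380, (16*-36 - -39*14)=-30; twice the area = |1428| = 1428; area = 714; answer 714
Part 2: U1 = 714; threaded value p + q = 715; c = 4; total draws C(14,3) = 364; favorable C(12,3) = 220; P = 55/91; answer 55/91
Part 3: U2 = 55/91; threaded value p + q = 146; r = 5; remainder = value at the root: -6*(5)^4 + 2*(5)^3 + 1*(5)^2 + 5*(5)^1 + 2 = (-3750) + (250) + (25) + (25) + (2) = -3448; answer -3448

-3448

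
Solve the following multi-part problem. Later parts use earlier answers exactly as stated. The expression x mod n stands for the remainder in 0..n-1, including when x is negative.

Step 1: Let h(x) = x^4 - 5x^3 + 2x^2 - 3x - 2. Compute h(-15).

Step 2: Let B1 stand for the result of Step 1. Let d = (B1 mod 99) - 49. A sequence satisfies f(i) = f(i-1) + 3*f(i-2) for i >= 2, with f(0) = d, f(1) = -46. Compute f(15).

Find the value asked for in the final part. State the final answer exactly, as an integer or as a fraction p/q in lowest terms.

Step 1: 1*(-15)^4 - 5*(-15)^3 + 2*(-15)^2 - 3*(-15)^1 - 2 = (50625) + (16875) + (450) + (45) + (-2) = 67993; answer 67993
Step 2: B1 = 67993; d = 30; f(2) = 1*(-46) + 3*(30) = 44; iterating: f(2)=44, f(3)=-94, f(4)=38, f(5)=-244, f(6)=-130, f(7)=-862, f(8)=-1252, f(9)=-3838, f(10)=-7594, f(11)=-19108, f(12)=-41890, f(13)=-99214, f(14)=-224884, f(15)=-522526; answer -522526

-522526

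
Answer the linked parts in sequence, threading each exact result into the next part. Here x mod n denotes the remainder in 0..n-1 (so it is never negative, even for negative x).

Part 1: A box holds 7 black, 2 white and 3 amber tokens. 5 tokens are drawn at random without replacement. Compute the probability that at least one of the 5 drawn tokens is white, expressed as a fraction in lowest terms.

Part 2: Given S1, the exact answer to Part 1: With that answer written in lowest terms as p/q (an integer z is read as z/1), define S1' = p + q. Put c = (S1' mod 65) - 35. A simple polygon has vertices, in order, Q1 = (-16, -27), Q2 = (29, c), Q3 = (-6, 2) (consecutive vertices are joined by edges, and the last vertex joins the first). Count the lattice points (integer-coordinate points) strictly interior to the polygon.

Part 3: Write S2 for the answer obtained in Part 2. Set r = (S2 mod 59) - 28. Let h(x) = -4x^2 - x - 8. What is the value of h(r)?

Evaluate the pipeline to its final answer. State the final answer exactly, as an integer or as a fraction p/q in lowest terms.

Part 1: total draws C(12,5) = 792; complement C(10,5) = 252; favorable 792 - 252 = 540; P = 15/22; answer 15/22
Part 2: S1 = 15/22; threaded value p + q = 37; c = 2; cross terms: (-16*2 - 29*-27)=751, (29*2 - -6*2)=70, (-6*-27 - -16*2)=194; twice the area = |1015| = 1015; area = 1015/2; boundary points = 1 + 35 + 1 = 37; strictly interior points = area - boundary/2 + 1 = 490; answer 490
Part 3: S2 = 490; r = -10; -4*(-10)^2 - 1*(-10)^1 - 8 = (-400) + (10) + (-8) = -398; answer -398

-398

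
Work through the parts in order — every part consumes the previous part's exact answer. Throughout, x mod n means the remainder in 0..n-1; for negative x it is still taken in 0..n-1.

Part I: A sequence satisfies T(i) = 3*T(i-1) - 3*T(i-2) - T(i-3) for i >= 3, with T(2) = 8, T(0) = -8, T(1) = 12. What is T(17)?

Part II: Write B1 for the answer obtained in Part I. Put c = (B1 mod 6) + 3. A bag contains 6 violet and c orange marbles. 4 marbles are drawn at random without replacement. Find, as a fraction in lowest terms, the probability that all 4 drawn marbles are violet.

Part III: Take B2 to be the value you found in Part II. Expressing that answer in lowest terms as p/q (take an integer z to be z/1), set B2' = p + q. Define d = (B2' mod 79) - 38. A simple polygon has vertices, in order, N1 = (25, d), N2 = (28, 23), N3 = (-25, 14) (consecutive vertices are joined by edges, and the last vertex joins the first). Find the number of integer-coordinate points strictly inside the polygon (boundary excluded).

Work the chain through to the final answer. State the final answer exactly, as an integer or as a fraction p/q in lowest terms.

169

Part I: T(3) = 3*(8) - 3*(12) - 1*(-8) = -4; iterating: T(3)=-4, T(4)=-48, T(5)=-140, T(6)=-272, T(7)=-348, T(8)=-88, T(9)=1052, T(10)=3768, T(11)=8236, T(12)=12352, T(13)=8580, T(14)=-19552, T(15)=-96748, T(16)=-240168, T(17)=-410708; answer -410708
Part II: B1 = -410708; c = 7; total draws C(13,4) = 715; favorable C(6,4) = 15; P = 3/143; answer 3/143
Part III: B2 = 3/143; threaded value p + q = 146; d = 29; cross terms: (25*23 - 28*29)=-237, (28*14 - -25*23)=967, (-25*29 - 25*14)=-1075; twice the area = |-345| = 345; area = 345/2; boundary points = 3 + 1 + 5 = 9; strictly interior points = area - boundary/2 + 1 = 169; answer 169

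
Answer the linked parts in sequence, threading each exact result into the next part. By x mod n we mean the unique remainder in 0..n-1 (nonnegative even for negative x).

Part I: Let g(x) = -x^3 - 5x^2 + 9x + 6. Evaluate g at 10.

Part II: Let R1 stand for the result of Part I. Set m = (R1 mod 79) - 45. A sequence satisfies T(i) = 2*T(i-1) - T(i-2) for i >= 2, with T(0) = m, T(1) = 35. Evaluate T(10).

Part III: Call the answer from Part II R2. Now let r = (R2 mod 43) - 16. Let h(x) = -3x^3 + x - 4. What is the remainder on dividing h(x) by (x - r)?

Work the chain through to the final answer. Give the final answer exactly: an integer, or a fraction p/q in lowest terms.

-17482

Part I: -1*(10)^3 - 5*(10)^2 + 9*(10)^1 + 6 = (-1000) + (-500) + (90) + (6) = -1404; answer -1404
Part II: R1 = -1404; m = -27; T(2) = 2*(35) - 1*(-27) = 97; iterating: T(2)=97, T(3)=159, T(4)=221, T(5)=283, T(6)=345, T(7)=407, T(8)=469, T(9)=531, T(10)=593; answer 593
Part III: R2 = 593; r = 18; remainder = value at the root: -3*(18)^3 + 1*(18)^1 - 4 = (-17496) + (18) + (-4) = -17482; answer -17482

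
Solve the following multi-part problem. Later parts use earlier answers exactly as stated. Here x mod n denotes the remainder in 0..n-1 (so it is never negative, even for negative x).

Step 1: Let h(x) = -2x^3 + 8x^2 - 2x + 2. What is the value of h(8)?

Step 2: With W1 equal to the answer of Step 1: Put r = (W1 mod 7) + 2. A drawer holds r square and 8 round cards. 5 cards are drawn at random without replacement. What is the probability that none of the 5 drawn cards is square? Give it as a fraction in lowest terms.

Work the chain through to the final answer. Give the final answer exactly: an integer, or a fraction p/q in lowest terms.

Step 1: -2*(8)^3 + 8*(8)^2 - 2*(8)^1 + 2 = (-1024) + (512) + (-16) + (2) = -526; answer -526
Step 2: W1 = -526; r = 8; total draws C(16,5) = 4368; favorable C(8,5) = 56; P = 1/78; answer 1/78

1/78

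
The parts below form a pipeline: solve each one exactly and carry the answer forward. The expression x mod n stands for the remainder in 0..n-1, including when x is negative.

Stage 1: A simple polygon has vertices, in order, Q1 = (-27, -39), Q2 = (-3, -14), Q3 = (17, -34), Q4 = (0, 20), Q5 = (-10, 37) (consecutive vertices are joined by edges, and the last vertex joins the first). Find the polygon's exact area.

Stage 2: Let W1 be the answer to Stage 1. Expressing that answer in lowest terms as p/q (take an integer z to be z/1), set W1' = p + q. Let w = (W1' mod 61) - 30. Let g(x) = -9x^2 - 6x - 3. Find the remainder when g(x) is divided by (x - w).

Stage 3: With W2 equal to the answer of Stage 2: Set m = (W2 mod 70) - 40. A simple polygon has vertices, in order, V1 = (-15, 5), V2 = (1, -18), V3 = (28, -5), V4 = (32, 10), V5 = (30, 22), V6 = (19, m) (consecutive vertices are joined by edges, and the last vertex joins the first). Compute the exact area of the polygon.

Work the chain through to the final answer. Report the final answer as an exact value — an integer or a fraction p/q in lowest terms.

800

Stage 1: cross terms: (-27*-14 - -3*-39)=261, (-3*-34 - 17*-14)=340, (17*20 - 0*-34)=340, (0*37 - -10*20)=200, (-10*-39 - -27*37)=1389; twice the area = |2530| = 2530; area = 1265; answer 1265
Stage 2: W1 = 1265; threaded value p + q = 1266; w = 16; remainder = value at the root: -9*(16)^2 - 6*(16)^1 - 3 = (-2304) + (-96) + (-3) = -2403; answer -2403
Stage 3: W2 = -2403; m = 7; cross terms: (-15*-18 - 1*5)=265, (1*-5 - 28*-18)=499, (28*10 - 32*-5)=440, (32*22 - 30*10)=404, (30*7 - 19*22)=-208, (19*5 - -15*7)=200; twice the area = |1600| = 1600; area = 800; answer 800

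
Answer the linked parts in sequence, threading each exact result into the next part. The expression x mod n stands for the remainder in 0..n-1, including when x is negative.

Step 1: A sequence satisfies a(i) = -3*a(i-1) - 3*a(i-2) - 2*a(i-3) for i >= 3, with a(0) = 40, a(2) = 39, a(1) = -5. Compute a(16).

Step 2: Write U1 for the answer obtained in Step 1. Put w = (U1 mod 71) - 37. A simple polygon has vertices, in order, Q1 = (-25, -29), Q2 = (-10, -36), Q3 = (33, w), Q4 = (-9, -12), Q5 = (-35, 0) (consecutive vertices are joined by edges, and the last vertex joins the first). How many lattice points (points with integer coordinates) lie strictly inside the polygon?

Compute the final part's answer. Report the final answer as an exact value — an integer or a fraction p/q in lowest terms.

Step 1: a(3) = -3*(39) - 3*(-5) - 2*(40) = -182; iterating: a(3)=-182, a(4)=439, a(5)=-849, a(6)=1594, a(7)=-3113, a(8)=6255, a(9)=-12614, a(10)=25303, a(11)=-50577, a(12)=101050, a(13)=-202025, a(14)=404079, a(15)=-808262, a(16)=1616599; answer 1616599
Step 2: U1 = 1616599; w = -37; cross terms: (-25*-36 - -10*-29)=610, (-10*-37 - 33*-36)=1558, (33*-12 - -9*-37)=-729, (-9*0 - -35*-12)=-420, (-35*-29 - -25*0)=1015; twice the area = |2034| = 2034; area = 1017; boundary points = 1 + 1 + 1 + 2 + 1 = 6; strictly interior points = area - boundary/2 + 1 = 1015; answer 1015

1015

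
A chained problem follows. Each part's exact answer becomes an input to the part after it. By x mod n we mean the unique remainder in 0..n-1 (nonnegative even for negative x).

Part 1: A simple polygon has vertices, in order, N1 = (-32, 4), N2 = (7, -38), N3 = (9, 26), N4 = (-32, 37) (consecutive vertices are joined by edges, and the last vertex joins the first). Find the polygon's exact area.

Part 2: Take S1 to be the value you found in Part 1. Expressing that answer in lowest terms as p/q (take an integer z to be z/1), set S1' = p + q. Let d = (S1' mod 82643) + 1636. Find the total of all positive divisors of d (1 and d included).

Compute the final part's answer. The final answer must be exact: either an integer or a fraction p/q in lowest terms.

8060

Part 1: cross terms: (-32*-38 - 7*4)=1188, (7*26 - 9*-38)=524, (9*37 - -32*26)=1165, (-32*4 - -32*37)=1056; twice the area = |3933| = 3933; area = 3933/2; answer 3933/2
Part 2: S1 = 3933/2; threaded value p + q = 3935; d = 5571; 5571 = 3^2 * 619; sigma = (1 + 3 + 9) * (1 + 619) = 13 * 620 = 8060; answer 8060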